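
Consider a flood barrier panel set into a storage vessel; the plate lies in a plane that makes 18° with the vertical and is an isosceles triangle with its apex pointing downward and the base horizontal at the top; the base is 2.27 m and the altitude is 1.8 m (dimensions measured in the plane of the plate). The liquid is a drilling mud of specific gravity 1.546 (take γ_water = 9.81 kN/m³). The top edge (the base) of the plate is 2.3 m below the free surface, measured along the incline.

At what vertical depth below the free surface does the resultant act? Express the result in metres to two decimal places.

γ = 1.546 × 9.81 = 15.16626 kN/m³.
The plate makes 18° with the vertical, i.e. θ = 90° − 18° = 72° to the horizontal. Measuring y along the incline from the free-surface line, vertical depth h = y·sinθ with sinθ = 0.951057.
With the apex down, the centroid sits h/3 = 1.8/3 = 0.6 m below the base (the top edge), so y_c = 2.3 + 0.6 = 2.9 m and h_c = 2.9 × 0.951057 = 2.75807 m.
A = ½ × 2.27 × 1.8 = 2.043 m².
Resultant F = γ·h_c·A = 15.16626 × 2.75807 × 2.043 = 85.4579 kN.
I_c = b·h³/36 = 2.27 × 1.8³/36 = 0.36774 m⁴.
Centre of pressure: y_p = y_c + I_c/(y_c·A) = 2.9 + 0.36774/(2.9 × 2.043) = 2.9 + 0.062069 = 2.96207 m along the plane.
Vertically, h_p = y_p·sinθ = 2.96207 × 0.951057 = 2.8171 m.

h_p = 2.82 m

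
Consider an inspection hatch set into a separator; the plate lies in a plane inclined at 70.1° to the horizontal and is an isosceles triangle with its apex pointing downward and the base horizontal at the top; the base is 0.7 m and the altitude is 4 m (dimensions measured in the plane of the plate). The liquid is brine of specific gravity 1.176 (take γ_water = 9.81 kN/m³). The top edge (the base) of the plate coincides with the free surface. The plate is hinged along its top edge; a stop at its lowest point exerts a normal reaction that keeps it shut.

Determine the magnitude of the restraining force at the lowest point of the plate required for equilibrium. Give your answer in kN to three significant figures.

P ≈ 10.1 kN

γ = 1.176 × 9.81 = 11.53656 kN/m³.
Let θ = 70.1° be the plate's angle to the horizontal; measure y along the incline from where the plane meets the free surface. Vertical depth h = y·sinθ with sinθ = 0.940288.
With the apex down, the centroid sits h/3 = 4/3 = 1.33333 m below the base (the top edge), so y_c = 1.33333 m and h_c = 1.33333 × 0.940288 = 1.25371 m.
A = ½ × 0.7 × 4 = 1.4 m².
Resultant F = γ·h_c·A = 11.53656 × 1.25371 × 1.4 = 20.2489 kN.
I_c = b·h³/36 = 0.7 × 4³/36 = 1.24444 m⁴.
Centre of pressure: y_p = y_c + I_c/(y_c·A) = 1.33333 + 1.24444/(1.33333 × 1.4) = 1.33333 + 0.666666 = 2 m along the plane.
The resultant acts 1.33333 + 0.666666 = 2 m (along the plate) below the hinge at the top edge, so the moment about the hinge is M = F × 2 = 20.2489 × 2 = 40.4978 kN·m.
A normal force at the bottom, 4 m from the hinge, must supply this moment: P = 40.4978/4 = 10.1244 kN.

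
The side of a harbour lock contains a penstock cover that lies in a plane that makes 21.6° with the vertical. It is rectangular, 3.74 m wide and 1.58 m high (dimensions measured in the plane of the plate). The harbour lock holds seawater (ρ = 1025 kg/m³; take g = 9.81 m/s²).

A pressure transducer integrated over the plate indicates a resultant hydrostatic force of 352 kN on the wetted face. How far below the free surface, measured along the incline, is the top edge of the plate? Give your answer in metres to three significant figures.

γ = ρg = 1025 × 9.81 / 1000 = 10.05525 kN/m³.
A = 3.74 × 1.58 = 5.9092 m².
From F = γ·h_c·A, the centroid depth is h_c = 352/(10.05525 × 5.9092) = 5.92408 m.
The plate makes 21.6° with the vertical, i.e. θ = 90° − 21.6° = 68.4° to the horizontal. Measuring y along the incline from the free-surface line, vertical depth h = y·sinθ with sinθ = 0.929776.
Along the incline, y_c = h_c/sinθ = 5.92408/0.929776 = 6.37151 m.
The centroid lies 1.58/2 = 0.79 m below the top edge, so the top edge sits at y_top = 6.37151 − 0.79 = 5.58151 m along the incline.

y_top ≈ 5.58 m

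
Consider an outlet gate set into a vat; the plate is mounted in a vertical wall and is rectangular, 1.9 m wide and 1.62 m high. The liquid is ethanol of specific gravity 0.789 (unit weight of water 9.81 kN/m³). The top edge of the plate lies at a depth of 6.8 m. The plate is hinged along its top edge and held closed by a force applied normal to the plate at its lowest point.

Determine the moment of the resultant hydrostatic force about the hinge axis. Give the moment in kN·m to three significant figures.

γ = 0.789 × 9.81 = 7.74009 kN/m³.
The centroid lies 1.62/2 = 0.81 m below the top edge, so the centroid depth is h_c = 6.8 + 0.81 = 7.61 m.
A = 1.9 × 1.62 = 3.078 m².
Resultant F = γ·h_c·A = 7.74009 × 7.61 × 3.078 = 181.301 kN.
I_c = b·h³/12 = 1.9 × 1.62³/12 = 0.673159 m⁴.
Centre of pressure: y_p = y_c + I_c/(y_c·A) = 7.61 + 0.673159/(7.61 × 3.078) = 7.61 + 0.0287385 = 7.63874 m along the plane.
The resultant acts 0.81 + 0.0287385 = 0.838739 m (along the plate) below the hinge at the top edge, so the moment about the hinge is M = F × 0.838739 = 181.301 × 0.838739 = 152.064 kN·m.

M ≈ 152 kN·m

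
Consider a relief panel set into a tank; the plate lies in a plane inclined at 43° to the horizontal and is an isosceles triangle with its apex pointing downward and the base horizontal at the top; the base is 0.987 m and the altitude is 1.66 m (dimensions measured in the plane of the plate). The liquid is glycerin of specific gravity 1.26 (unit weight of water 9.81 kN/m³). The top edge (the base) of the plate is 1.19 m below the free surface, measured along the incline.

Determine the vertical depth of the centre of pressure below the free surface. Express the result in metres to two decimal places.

h_p = 1.25 m

γ = 1.26 × 9.81 = 12.3606 kN/m³.
Let θ = 43° be the plate's angle to the horizontal; measure y along the incline from where the plane meets the free surface. Vertical depth h = y·sinθ with sinθ = 0.681998.
With the apex down, the centroid sits h/3 = 1.66/3 = 0.553333 m below the base (the top edge), so y_c = 1.19 + 0.553333 = 1.74333 m and h_c = 1.74333 × 0.681998 = 1.18895 m.
A = ½ × 0.987 × 1.66 = 0.81921 m².
Resultant F = γ·h_c·A = 12.3606 × 1.18895 × 0.81921 = 12.0392 kN.
I_c = b·h³/36 = 0.987 × 1.66³/36 = 0.125412 m⁴.
Centre of pressure: y_p = y_c + I_c/(y_c·A) = 1.74333 + 0.125412/(1.74333 × 0.81921) = 1.74333 + 0.0878141 = 1.83114 m along the plane.
Vertically, h_p = y_p·sinθ = 1.83114 × 0.681998 = 1.24883 m.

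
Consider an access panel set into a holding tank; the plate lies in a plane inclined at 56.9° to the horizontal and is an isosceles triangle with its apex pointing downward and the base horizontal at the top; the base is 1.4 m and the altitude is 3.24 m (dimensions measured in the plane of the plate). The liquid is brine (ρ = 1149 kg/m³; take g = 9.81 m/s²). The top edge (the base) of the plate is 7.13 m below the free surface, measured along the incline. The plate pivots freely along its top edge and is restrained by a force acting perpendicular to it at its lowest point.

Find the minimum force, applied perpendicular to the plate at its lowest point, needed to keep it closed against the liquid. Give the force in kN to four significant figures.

P ≈ 62.46 kN

γ = ρg = 1149 × 9.81 / 1000 = 11.27169 kN/m³.
Let θ = 56.9° be the plate's angle to the horizontal; measure y along the incline from where the plane meets the free surface. Vertical depth h = y·sinθ with sinθ = 0.837719.
With the apex down, the centroid sits h/3 = 3.24/3 = 1.08 m below the base (the top edge), so y_c = 7.13 + 1.08 = 8.21 m and h_c = 8.21 × 0.837719 = 6.87767 m.
A = ½ × 1.4 × 3.24 = 2.268 m².
Resultant F = γ·h_c·A = 11.27169 × 6.87767 × 2.268 = 175.822 kN.
I_c = b·h³/36 = 1.4 × 3.24³/36 = 1.3227 m⁴.
Centre of pressure: y_p = y_c + I_c/(y_c·A) = 8.21 + 1.3227/(8.21 × 2.268) = 8.21 + 0.0710355 = 8.28104 m along the plane.
The resultant acts 1.08 + 0.0710355 = 1.15104 m (along the plate) below the hinge at the top edge, so the moment about the hinge is M = F × 1.15104 = 175.822 × 1.15104 = 202.378 kN·m.
A normal force at the bottom, 3.24 m from the hinge, must supply this moment: P = 202.378/3.24 = 62.4623 kN.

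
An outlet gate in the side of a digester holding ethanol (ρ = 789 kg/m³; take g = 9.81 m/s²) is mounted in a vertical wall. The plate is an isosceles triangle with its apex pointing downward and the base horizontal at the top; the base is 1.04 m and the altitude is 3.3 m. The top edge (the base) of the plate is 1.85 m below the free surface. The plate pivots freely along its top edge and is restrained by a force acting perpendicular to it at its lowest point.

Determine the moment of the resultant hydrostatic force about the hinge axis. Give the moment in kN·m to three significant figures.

M ≈ 51.1 kN·m

γ = ρg = 789 × 9.81 / 1000 = 7.74009 kN/m³.
With the apex down, the centroid sits h/3 = 3.3/3 = 1.1 m below the base (the top edge), so the centroid depth is h_c = 1.85 + 1.1 = 2.95 m.
A = ½ × 1.04 × 3.3 = 1.716 m².
Resultant F = γ·h_c·A = 7.74009 × 2.95 × 1.716 = 39.1819 kN.
I_c = b·h³/36 = 1.04 × 3.3³/36 = 1.03818 m⁴.
Centre of pressure: y_p = y_c + I_c/(y_c·A) = 2.95 + 1.03818/(2.95 × 1.716) = 2.95 + 0.205085 = 3.15509 m along the plane.
The resultant acts 1.1 + 0.205085 = 1.30509 m (along the plate) below the hinge at the top edge, so the moment about the hinge is M = F × 1.30509 = 39.1819 × 1.30509 = 51.1359 kN·m.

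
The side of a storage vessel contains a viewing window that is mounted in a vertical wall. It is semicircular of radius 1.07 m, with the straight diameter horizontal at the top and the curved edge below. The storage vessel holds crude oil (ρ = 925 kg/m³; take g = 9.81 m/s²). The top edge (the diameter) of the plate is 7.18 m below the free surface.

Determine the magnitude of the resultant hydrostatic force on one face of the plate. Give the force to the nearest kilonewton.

F ≈ 125 kN

γ = ρg = 925 × 9.81 / 1000 = 9.07425 kN/m³.
The centroid of a semicircle lies 4r/(3π) = 0.454122 m from the diameter, here below the top edge, so the centroid depth is h_c = 7.18 + 0.454122 = 7.63412 m.
A = πr²/2 = π × 1.07²/2 = 1.7984 m².
Resultant F = γ·h_c·A = 9.07425 × 7.63412 × 1.7984 = 124.582 kN.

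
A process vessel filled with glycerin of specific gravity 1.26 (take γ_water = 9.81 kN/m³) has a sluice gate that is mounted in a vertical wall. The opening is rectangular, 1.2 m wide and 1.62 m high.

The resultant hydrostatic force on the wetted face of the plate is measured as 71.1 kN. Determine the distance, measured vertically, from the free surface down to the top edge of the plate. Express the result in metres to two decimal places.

d_top ≈ 2.15 m

γ = 1.26 × 9.81 = 12.3606 kN/m³.
A = 1.2 × 1.62 = 1.944 m².
From F = γ·h_c·A, the centroid depth is h_c = 71.1/(12.3606 × 1.944) = 2.95892 m.
The centroid lies 1.62/2 = 0.81 m below the top edge, so the top edge sits at h_top = 2.95892 − 0.81 = 2.14892 m below the surface.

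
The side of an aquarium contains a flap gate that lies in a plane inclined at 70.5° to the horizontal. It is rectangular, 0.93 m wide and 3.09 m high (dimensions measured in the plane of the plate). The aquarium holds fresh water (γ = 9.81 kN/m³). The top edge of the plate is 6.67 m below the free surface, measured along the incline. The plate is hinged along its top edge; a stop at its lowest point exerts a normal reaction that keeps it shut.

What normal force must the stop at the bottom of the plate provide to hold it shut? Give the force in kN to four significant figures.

γ = 9.81 kN/m³.
Let θ = 70.5° be the plate's angle to the horizontal; measure y along the incline from where the plane meets the free surface. Vertical depth h = y·sinθ with sinθ = 0.942641.
The centroid lies 3.09/2 = 1.545 m below the top edge, so y_c = 6.67 + 1.545 = 8.215 m and h_c = 8.215 × 0.942641 = 7.7438 m.
A = 0.93 × 3.09 = 2.8737 m².
Resultant F = γ·h_c·A = 9.81 × 7.7438 × 2.8737 = 218.305 kN.
I_c = b·h³/12 = 0.93 × 3.09³/12 = 2.28653 m⁴.
Centre of pressure: y_p = y_c + I_c/(y_c·A) = 8.215 + 2.28653/(8.215 × 2.8737) = 8.215 + 0.0968563 = 8.31186 m along the plane.
The resultant acts 1.545 + 0.0968563 = 1.64186 m (along the plate) below the hinge at the top edge, so the moment about the hinge is M = F × 1.64186 = 218.305 × 1.64186 = 358.426 kN·m.
A normal force at the bottom, 3.09 m from the hinge, must supply this moment: P = 358.426/3.09 = 115.995 kN.

P ≈ 116.0 kN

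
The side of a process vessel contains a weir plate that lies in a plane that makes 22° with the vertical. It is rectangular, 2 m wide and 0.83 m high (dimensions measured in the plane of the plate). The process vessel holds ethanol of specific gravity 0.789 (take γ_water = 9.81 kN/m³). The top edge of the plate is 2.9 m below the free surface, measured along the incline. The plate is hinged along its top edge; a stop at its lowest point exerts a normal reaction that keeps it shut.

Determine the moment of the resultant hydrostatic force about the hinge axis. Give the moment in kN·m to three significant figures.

M ≈ 17.1 kN·m

γ = 0.789 × 9.81 = 7.74009 kN/m³.
The plate makes 22° with the vertical, i.e. θ = 90° − 22° = 68° to the horizontal. Measuring y along the incline from the free-surface line, vertical depth h = y·sinθ with sinθ = 0.927184.
The centroid lies 0.83/2 = 0.415 m below the top edge, so y_c = 2.9 + 0.415 = 3.315 m and h_c = 3.315 × 0.927184 = 3.07361 m.
A = 2 × 0.83 = 1.66 m².
Resultant F = γ·h_c·A = 7.74009 × 3.07361 × 1.66 = 39.4914 kN.
I_c = b·h³/12 = 2 × 0.83³/12 = 0.0952978 m⁴.
Centre of pressure: y_p = y_c + I_c/(y_c·A) = 3.315 + 0.0952978/(3.315 × 1.66) = 3.315 + 0.0173177 = 3.33232 m along the plane.
The resultant acts 0.415 + 0.0173177 = 0.432318 m (along the plate) below the hinge at the top edge, so the moment about the hinge is M = F × 0.432318 = 39.4914 × 0.432318 = 17.0728 kN·m.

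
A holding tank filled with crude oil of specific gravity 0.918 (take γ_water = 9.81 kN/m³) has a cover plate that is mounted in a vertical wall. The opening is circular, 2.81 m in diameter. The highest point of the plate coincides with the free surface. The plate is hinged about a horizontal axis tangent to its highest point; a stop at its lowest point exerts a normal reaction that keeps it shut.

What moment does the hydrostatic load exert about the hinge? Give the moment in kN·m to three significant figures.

M ≈ 138 kN·m

γ = 0.918 × 9.81 = 9.00558 kN/m³.
The centroid is at the centre, 1.405 m below the top of the plate, so the centroid depth is h_c = 1.405 m.
A = π(1.405)² = 6.20158 m².
Resultant F = γ·h_c·A = 9.00558 × 1.405 × 6.20158 = 78.4676 kN.
I_c = πr⁴/4 = π × 1.405⁴/4 = 3.06052 m⁴.
Centre of pressure: y_p = y_c + I_c/(y_c·A) = 1.405 + 3.06052/(1.405 × 6.20158) = 1.405 + 0.35125 = 1.75625 m along the plane.
The resultant acts 1.405 + 0.35125 = 1.75625 m (along the plate) below the hinge at the top edge, so the moment about the hinge is M = F × 1.75625 = 78.4676 × 1.75625 = 137.809 kN·m.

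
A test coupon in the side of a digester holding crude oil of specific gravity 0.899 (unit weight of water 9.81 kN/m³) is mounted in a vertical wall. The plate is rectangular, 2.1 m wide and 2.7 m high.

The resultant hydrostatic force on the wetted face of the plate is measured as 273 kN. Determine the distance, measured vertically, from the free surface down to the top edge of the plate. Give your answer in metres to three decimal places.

γ = 0.899 × 9.81 = 8.81919 kN/m³.
A = 2.1 × 2.7 = 5.67 m².
From F = γ·h_c·A, the centroid depth is h_c = 273/(8.81919 × 5.67) = 5.45948 m.
The centroid lies 2.7/2 = 1.35 m below the top edge, so the top edge sits at h_top = 5.45948 − 1.35 = 4.10948 m below the surface.

d_top ≈ 4.109 m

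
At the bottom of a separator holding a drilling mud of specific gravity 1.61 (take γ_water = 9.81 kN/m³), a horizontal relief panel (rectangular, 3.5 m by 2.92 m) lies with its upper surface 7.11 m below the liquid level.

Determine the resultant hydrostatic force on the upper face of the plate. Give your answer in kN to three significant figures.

γ = 1.61 × 9.81 = 15.7941 kN/m³.
The plate is horizontal, so pressure is uniform at p = γ·h = 15.7941 × 7.11 = 112.296 kN/m².
A = 3.5 × 2.92 = 10.22 m².
F = p·A = 112.296 × 10.22 = 1147.67 kN.

F ≈ 1150 kN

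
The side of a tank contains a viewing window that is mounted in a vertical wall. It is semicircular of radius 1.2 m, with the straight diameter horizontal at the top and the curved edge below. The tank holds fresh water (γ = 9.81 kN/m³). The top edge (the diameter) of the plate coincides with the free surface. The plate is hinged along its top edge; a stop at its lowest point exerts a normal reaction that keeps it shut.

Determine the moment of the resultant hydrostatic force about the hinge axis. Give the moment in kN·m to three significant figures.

M ≈ 7.99 kN·m

γ = 9.81 kN/m³.
The centroid of a semicircle lies 4r/(3π) = 0.509296 m from the diameter, here below the top edge, so the centroid depth is h_c = 0.509296 m.
A = πr²/2 = π × 1.2²/2 = 2.26195 m².
Resultant F = γ·h_c·A = 9.81 × 0.509296 × 2.26195 = 11.3011 kN.
I_c = (π/8 − 8/(9π))·r⁴ = 0.109757 × 1.2⁴ = 0.227592 m⁴.
Centre of pressure: y_p = y_c + I_c/(y_c·A) = 0.509296 + 0.227592/(0.509296 × 2.26195) = 0.509296 + 0.197562 = 0.706858 m along the plane.
The resultant acts 0.509296 + 0.197562 = 0.706858 m (along the plate) below the hinge at the top edge, so the moment about the hinge is M = F × 0.706858 = 11.3011 × 0.706858 = 7.98827 kN·m.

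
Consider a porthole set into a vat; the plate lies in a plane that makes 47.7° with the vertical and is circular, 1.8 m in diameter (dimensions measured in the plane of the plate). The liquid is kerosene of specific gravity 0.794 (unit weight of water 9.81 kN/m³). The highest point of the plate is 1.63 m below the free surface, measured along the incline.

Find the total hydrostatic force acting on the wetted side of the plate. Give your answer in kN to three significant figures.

γ = 0.794 × 9.81 = 7.78914 kN/m³.
The plate makes 47.7° with the vertical, i.e. θ = 90° − 47.7° = 42.3° to the horizontal. Measuring y along the incline from the free-surface line, vertical depth h = y·sinθ with sinθ = 0.673013.
The centroid is at the centre, 0.9 m below the top of the plate, so y_c = 1.63 + 0.9 = 2.53 m and h_c = 2.53 × 0.673013 = 1.70272 m.
A = π(0.9)² = 2.54469 m².
Resultant F = γ·h_c·A = 7.78914 × 1.70272 × 2.54469 = 33.7495 kN.

F ≈ 33.7 kN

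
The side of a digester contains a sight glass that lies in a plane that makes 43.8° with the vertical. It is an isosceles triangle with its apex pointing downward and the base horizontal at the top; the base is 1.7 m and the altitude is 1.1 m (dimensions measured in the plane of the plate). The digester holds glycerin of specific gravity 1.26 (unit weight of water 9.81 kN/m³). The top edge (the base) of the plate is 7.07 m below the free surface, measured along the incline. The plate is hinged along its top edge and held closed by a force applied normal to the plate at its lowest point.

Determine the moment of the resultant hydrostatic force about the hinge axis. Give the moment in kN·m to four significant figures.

M ≈ 23.31 kN·m

γ = 1.26 × 9.81 = 12.3606 kN/m³.
The plate makes 43.8° with the vertical, i.e. θ = 90° − 43.8° = 46.2° to the horizontal. Measuring y along the incline from the free-surface line, vertical depth h = y·sinθ with sinθ = 0.721760.
With the apex down, the centroid sits h/3 = 1.1/3 = 0.366667 m below the base (the top edge), so y_c = 7.07 + 0.366667 = 7.43667 m and h_c = 7.43667 × 0.721760 = 5.36749 m.
A = ½ × 1.7 × 1.1 = 0.935 m².
Resultant F = γ·h_c·A = 12.3606 × 5.36749 × 0.935 = 62.0329 kN.
I_c = b·h³/36 = 1.7 × 1.1³/36 = 0.0628528 m⁴.
Centre of pressure: y_p = y_c + I_c/(y_c·A) = 7.43667 + 0.0628528/(7.43667 × 0.935) = 7.43667 + 0.00903929 = 7.44571 m along the plane.
The resultant acts 0.366667 + 0.00903929 = 0.375706 m (along the plate) below the hinge at the top edge, so the moment about the hinge is M = F × 0.375706 = 62.0329 × 0.375706 = 23.3061 kN·m.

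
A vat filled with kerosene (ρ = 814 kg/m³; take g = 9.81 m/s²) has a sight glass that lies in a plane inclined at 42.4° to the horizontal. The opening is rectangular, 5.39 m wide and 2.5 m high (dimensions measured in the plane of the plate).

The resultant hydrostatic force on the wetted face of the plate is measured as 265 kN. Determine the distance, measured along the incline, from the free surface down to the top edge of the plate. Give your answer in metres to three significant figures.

γ = ρg = 814 × 9.81 / 1000 = 7.98534 kN/m³.
A = 5.39 × 2.5 = 13.475 m².
From F = γ·h_c·A, the centroid depth is h_c = 265/(7.98534 × 13.475) = 2.46277 m.
Let θ = 42.4° be the plate's angle to the horizontal; measure y along the incline from where the plane meets the free surface. Vertical depth h = y·sinθ with sinθ = 0.674302.
Along the incline, y_c = h_c/sinθ = 2.46277/0.674302 = 3.65232 m.
The centroid lies 2.5/2 = 1.25 m below the top edge, so the top edge sits at y_top = 3.65232 − 1.25 = 2.40232 m along the incline.

y_top ≈ 2.40 m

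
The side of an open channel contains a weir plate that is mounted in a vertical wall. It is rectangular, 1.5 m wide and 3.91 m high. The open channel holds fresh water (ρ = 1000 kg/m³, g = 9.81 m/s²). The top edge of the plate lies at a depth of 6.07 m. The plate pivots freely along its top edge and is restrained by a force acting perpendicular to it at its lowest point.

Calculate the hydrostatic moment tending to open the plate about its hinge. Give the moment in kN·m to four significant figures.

γ = ρg = 1000 × 9.81 = 9810 N/m³ = 9.81 kN/m³.
The centroid lies 3.91/2 = 1.955 m below the top edge, so the centroid depth is h_c = 6.07 + 1.955 = 8.025 m.
A = 1.5 × 3.91 = 5.865 m².
Resultant F = γ·h_c·A = 9.81 × 8.025 × 5.865 = 461.724 kN.
I_c = b·h³/12 = 1.5 × 3.91³/12 = 7.47206 m⁴.
Centre of pressure: y_p = y_c + I_c/(y_c·A) = 8.025 + 7.47206/(8.025 × 5.865) = 8.025 + 0.158755 = 8.18375 m along the plane.
The resultant acts 1.955 + 0.158755 = 2.11376 m (along the plate) below the hinge at the top edge, so the moment about the hinge is M = F × 2.11376 = 461.724 × 2.11376 = 975.974 kN·m.

M ≈ 976.0 kN·m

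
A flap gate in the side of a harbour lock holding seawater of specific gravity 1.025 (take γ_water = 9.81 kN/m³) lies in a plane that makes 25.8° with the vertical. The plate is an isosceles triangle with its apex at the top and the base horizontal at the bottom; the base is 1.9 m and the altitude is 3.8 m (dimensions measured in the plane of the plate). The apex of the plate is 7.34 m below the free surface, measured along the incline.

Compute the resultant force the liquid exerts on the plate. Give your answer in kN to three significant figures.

γ = 1.025 × 9.81 = 10.05525 kN/m³.
The plate makes 25.8° with the vertical, i.e. θ = 90° − 25.8° = 64.2° to the horizontal. Measuring y along the incline from the free-surface line, vertical depth h = y·sinθ with sinθ = 0.900319.
With the apex up, the centroid sits 2h/3 = 2 × 3.8/3 = 2.53333 m below the apex, so y_c = 7.34 + 2.53333 = 9.87333 m and h_c = 9.87333 × 0.900319 = 8.88915 m.
A = ½ × 1.9 × 3.8 = 3.61 m².
Resultant F = γ·h_c·A = 10.05525 × 8.88915 × 3.61 = 322.671 kN.

F ≈ 323 kN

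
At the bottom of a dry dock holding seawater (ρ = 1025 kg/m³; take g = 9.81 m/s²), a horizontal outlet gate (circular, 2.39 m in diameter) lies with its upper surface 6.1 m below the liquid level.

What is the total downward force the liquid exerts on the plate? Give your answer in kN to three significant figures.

F ≈ 275 kN

γ = ρg = 1025 × 9.81 / 1000 = 10.05525 kN/m³.
The plate is horizontal, so pressure is uniform at p = γ·h = 10.05525 × 6.1 = 61.337 kN/m².
A = π(1.195)² = 4.48627 m².
F = p·A = 61.337 × 4.48627 = 275.174 kN.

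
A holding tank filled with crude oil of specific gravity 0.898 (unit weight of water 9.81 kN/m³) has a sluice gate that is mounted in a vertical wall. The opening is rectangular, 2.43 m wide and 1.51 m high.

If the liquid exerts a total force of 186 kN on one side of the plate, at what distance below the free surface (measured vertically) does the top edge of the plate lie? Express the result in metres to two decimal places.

γ = 0.898 × 9.81 = 8.80938 kN/m³.
A = 2.43 × 1.51 = 3.6693 m².
From F = γ·h_c·A, the centroid depth is h_c = 186/(8.80938 × 3.6693) = 5.75419 m.
The centroid lies 1.51/2 = 0.755 m below the top edge, so the top edge sits at h_top = 5.75419 − 0.755 = 4.99919 m below the surface.

d_top ≈ 5.00 m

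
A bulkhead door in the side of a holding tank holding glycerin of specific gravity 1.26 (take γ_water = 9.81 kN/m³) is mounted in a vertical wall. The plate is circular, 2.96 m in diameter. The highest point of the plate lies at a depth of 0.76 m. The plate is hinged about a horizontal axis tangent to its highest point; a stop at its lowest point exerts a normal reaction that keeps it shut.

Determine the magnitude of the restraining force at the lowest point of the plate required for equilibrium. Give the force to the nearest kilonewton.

P ≈ 111 kN

γ = 1.26 × 9.81 = 12.3606 kN/m³.
The centroid is at the centre, 1.48 m below the top of the plate, so the centroid depth is h_c = 0.76 + 1.48 = 2.24 m.
A = π(1.48)² = 6.88134 m².
Resultant F = γ·h_c·A = 12.3606 × 2.24 × 6.88134 = 190.529 kN.
I_c = πr⁴/4 = π × 1.48⁴/4 = 3.76822 m⁴.
Centre of pressure: y_p = y_c + I_c/(y_c·A) = 2.24 + 3.76822/(2.24 × 6.88134) = 2.24 + 0.244464 = 2.48446 m along the plane.
The resultant acts 1.48 + 0.244464 = 1.72446 m (along the plate) below the hinge at the top edge, so the moment about the hinge is M = F × 1.72446 = 190.529 × 1.72446 = 328.56 kN·m.
A normal force at the bottom, 2.96 m from the hinge, must supply this moment: P = 328.56/2.96 = 111 kN.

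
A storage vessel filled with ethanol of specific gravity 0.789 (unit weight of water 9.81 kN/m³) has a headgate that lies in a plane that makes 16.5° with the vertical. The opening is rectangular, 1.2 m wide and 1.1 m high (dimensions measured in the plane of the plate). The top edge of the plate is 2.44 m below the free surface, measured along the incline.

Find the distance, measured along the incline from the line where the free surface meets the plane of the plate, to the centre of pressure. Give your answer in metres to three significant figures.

γ = 0.789 × 9.81 = 7.74009 kN/m³.
The plate makes 16.5° with the vertical, i.e. θ = 90° − 16.5° = 73.5° to the horizontal. Measuring y along the incline from the free-surface line, vertical depth h = y·sinθ with sinθ = 0.958820.
The centroid lies 1.1/2 = 0.55 m below the top edge, so y_c = 2.44 + 0.55 = 2.99 m and h_c = 2.99 × 0.958820 = 2.86687 m.
A = 1.2 × 1.1 = 1.32 m².
Resultant F = γ·h_c·A = 7.74009 × 2.86687 × 1.32 = 29.2906 kN.
I_c = b·h³/12 = 1.2 × 1.1³/12 = 0.1331 m⁴.
Centre of pressure: y_p = y_c + I_c/(y_c·A) = 2.99 + 0.1331/(2.99 × 1.32) = 2.99 + 0.0337235 = 3.02372 m along the plane.

y_p = 3.02 m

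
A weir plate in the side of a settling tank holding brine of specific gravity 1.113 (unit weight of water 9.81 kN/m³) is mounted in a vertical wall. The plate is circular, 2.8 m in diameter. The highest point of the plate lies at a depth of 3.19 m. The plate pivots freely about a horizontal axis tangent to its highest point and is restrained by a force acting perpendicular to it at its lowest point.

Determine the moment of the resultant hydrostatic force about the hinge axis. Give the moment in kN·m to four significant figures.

M ≈ 465.0 kN·m

γ = 1.113 × 9.81 = 10.91853 kN/m³.
The centroid is at the centre, 1.4 m below the top of the plate, so the centroid depth is h_c = 3.19 + 1.4 = 4.59 m.
A = π(1.4)² = 6.15752 m².
Resultant F = γ·h_c·A = 10.91853 × 4.59 × 6.15752 = 308.591 kN.
I_c = πr⁴/4 = π × 1.4⁴/4 = 3.01719 m⁴.
Centre of pressure: y_p = y_c + I_c/(y_c·A) = 4.59 + 3.01719/(4.59 × 6.15752) = 4.59 + 0.106754 = 4.69675 m along the plane.
The resultant acts 1.4 + 0.106754 = 1.50675 m (along the plate) below the hinge at the top edge, so the moment about the hinge is M = F × 1.50675 = 308.591 × 1.50675 = 464.969 kN·m.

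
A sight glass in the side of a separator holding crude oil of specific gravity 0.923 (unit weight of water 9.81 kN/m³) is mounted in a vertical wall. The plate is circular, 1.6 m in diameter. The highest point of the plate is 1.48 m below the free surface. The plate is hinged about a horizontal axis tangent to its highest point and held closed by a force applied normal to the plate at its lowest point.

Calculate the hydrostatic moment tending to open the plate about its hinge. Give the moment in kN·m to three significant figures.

M ≈ 36.1 kN·m

γ = 0.923 × 9.81 = 9.05463 kN/m³.
The centroid is at the centre, 0.8 m below the top of the plate, so the centroid depth is h_c = 1.48 + 0.8 = 2.28 m.
A = π(0.8)² = 2.01062 m².
Resultant F = γ·h_c·A = 9.05463 × 2.28 × 2.01062 = 41.5084 kN.
I_c = πr⁴/4 = π × 0.8⁴/4 = 0.321699 m⁴.
Centre of pressure: y_p = y_c + I_c/(y_c·A) = 2.28 + 0.321699/(2.28 × 2.01062) = 2.28 + 0.0701754 = 2.35018 m along the plane.
The resultant acts 0.8 + 0.0701754 = 0.870175 m (along the plate) below the hinge at the top edge, so the moment about the hinge is M = F × 0.870175 = 41.5084 × 0.870175 = 36.1196 kN·m.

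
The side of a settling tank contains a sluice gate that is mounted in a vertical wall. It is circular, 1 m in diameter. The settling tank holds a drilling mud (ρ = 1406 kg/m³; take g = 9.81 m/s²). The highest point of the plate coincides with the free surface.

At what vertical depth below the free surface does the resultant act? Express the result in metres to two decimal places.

γ = ρg = 1406 × 9.81 / 1000 = 13.79286 kN/m³.
The centroid is at the centre, 0.5 m below the top of the plate, so the centroid depth is h_c = 0.5 m.
A = π(0.5)² = 0.785398 m².
Resultant F = γ·h_c·A = 13.79286 × 0.5 × 0.785398 = 5.41644 kN.
I_c = πr⁴/4 = π × 0.5⁴/4 = 0.0490874 m⁴.
Centre of pressure: y_p = y_c + I_c/(y_c·A) = 0.5 + 0.0490874/(0.5 × 0.785398) = 0.5 + 0.125 = 0.625 m along the plane.

h_p = 0.63 m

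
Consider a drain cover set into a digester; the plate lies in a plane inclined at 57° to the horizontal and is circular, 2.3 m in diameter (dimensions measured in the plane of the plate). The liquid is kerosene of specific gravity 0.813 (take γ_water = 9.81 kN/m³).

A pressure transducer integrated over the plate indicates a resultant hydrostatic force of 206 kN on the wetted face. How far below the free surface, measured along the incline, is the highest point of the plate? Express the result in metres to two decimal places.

y_top ≈ 6.26 m

γ = 0.813 × 9.81 = 7.97553 kN/m³.
A = π(1.15)² = 4.15476 m².
From F = γ·h_c·A, the centroid depth is h_c = 206/(7.97553 × 4.15476) = 6.21673 m.
Let θ = 57° be the plate's angle to the horizontal; measure y along the incline from where the plane meets the free surface. Vertical depth h = y·sinθ with sinθ = 0.838671.
Along the incline, y_c = h_c/sinθ = 6.21673/0.838671 = 7.4126 m.
The centroid is at the centre, 1.15 m below the top of the plate, so the highest point sits at y_top = 7.4126 − 1.15 = 6.2626 m along the incline.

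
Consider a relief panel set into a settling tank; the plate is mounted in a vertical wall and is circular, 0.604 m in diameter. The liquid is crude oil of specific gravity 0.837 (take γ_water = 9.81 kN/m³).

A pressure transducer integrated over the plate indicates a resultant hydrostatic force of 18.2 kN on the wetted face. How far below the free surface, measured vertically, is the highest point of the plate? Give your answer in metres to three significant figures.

d_top ≈ 7.43 m

γ = 0.837 × 9.81 = 8.21097 kN/m³.
A = π(0.302)² = 0.286526 m².
From F = γ·h_c·A, the centroid depth is h_c = 18.2/(8.21097 × 0.286526) = 7.73594 m.
The centroid is at the centre, 0.302 m below the top of the plate, so the highest point sits at h_top = 7.73594 − 0.302 = 7.43394 m below the surface.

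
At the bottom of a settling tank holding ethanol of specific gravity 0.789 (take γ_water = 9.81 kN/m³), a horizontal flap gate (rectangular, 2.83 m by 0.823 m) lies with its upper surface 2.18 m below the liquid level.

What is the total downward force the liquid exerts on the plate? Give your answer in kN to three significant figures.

γ = 0.789 × 9.81 = 7.74009 kN/m³.
The plate is horizontal, so pressure is uniform at p = γ·h = 7.74009 × 2.18 = 16.8734 kN/m².
A = 2.83 × 0.823 = 2.32909 m².
F = p·A = 16.8734 × 2.32909 = 39.2997 kN.

F ≈ 39.3 kN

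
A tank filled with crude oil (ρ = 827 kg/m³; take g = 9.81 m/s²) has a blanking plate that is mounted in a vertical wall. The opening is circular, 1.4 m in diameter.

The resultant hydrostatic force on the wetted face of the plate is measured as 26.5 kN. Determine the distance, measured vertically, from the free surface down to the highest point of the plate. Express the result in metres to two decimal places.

γ = ρg = 827 × 9.81 / 1000 = 8.11287 kN/m³.
A = π(0.7)² = 1.53938 m².
From F = γ·h_c·A, the centroid depth is h_c = 26.5/(8.11287 × 1.53938) = 2.1219 m.
The centroid is at the centre, 0.7 m below the top of the plate, so the highest point sits at h_top = 2.1219 − 0.7 = 1.4219 m below the surface.

d_top ≈ 1.42 m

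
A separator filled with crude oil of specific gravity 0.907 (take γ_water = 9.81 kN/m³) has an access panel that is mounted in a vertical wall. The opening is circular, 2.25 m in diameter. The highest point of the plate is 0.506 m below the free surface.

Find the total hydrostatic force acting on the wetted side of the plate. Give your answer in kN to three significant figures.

γ = 0.907 × 9.81 = 8.89767 kN/m³.
The centroid is at the centre, 1.125 m below the top of the plate, so the centroid depth is h_c = 0.506 + 1.125 = 1.631 m.
A = π(1.125)² = 3.97608 m².
Resultant F = γ·h_c·A = 8.89767 × 1.631 × 3.97608 = 57.7013 kN.

F ≈ 57.7 kN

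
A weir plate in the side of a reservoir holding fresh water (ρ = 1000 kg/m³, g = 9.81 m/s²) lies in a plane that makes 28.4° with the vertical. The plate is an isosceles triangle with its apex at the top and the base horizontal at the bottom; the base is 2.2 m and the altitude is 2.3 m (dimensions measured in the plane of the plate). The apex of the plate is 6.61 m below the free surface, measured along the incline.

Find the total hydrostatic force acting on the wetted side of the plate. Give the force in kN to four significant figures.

γ = ρg = 1000 × 9.81 = 9810 N/m³ = 9.81 kN/m³.
The plate makes 28.4° with the vertical, i.e. θ = 90° − 28.4° = 61.6° to the horizontal. Measuring y along the incline from the free-surface line, vertical depth h = y·sinθ with sinθ = 0.879649.
With the apex up, the centroid sits 2h/3 = 2 × 2.3/3 = 1.53333 m below the apex, so y_c = 6.61 + 1.53333 = 8.14333 m and h_c = 8.14333 × 0.879649 = 7.16327 m.
A = ½ × 2.2 × 2.3 = 2.53 m².
Resultant F = γ·h_c·A = 9.81 × 7.16327 × 2.53 = 177.787 kN.

F ≈ 177.8 kN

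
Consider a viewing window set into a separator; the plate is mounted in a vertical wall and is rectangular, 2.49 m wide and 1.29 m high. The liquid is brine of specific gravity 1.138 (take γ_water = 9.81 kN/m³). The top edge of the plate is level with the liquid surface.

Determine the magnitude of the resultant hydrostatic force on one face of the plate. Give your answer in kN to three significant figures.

γ = 1.138 × 9.81 = 11.16378 kN/m³.
The centroid lies 1.29/2 = 0.645 m below the top edge, so the centroid depth is h_c = 0.645 m.
A = 2.49 × 1.29 = 3.2121 m².
Resultant F = γ·h_c·A = 11.16378 × 0.645 × 3.2121 = 23.1292 kN.

F ≈ 23.1 kN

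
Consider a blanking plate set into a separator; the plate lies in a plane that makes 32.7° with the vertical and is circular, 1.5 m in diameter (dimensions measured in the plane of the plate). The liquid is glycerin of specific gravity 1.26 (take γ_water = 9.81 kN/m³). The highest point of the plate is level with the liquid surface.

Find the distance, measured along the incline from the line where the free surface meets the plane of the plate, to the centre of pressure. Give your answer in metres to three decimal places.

y_p = 0.938 m

γ = 1.26 × 9.81 = 12.3606 kN/m³.
The plate makes 32.7° with the vertical, i.e. θ = 90° − 32.7° = 57.3° to the horizontal. Measuring y along the incline from the free-surface line, vertical depth h = y·sinθ with sinθ = 0.841511.
The centroid is at the centre, 0.75 m below the top of the plate, so y_c = 0.75 m and h_c = 0.75 × 0.841511 = 0.631133 m.
A = π(0.75)² = 1.76715 m².
Resultant F = γ·h_c·A = 12.3606 × 0.631133 × 1.76715 = 13.7859 kN.
I_c = πr⁴/4 = π × 0.75⁴/4 = 0.248505 m⁴.
Centre of pressure: y_p = y_c + I_c/(y_c·A) = 0.75 + 0.248505/(0.75 × 1.76715) = 0.75 + 0.1875 = 0.9375 m along the plane.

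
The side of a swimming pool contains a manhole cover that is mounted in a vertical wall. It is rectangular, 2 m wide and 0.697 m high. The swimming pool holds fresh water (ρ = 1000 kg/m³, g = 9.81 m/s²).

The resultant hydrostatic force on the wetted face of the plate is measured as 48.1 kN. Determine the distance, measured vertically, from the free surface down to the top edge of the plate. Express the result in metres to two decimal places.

γ = ρg = 1000 × 9.81 = 9810 N/m³ = 9.81 kN/m³.
A = 2 × 0.697 = 1.394 m².
From F = γ·h_c·A, the centroid depth is h_c = 48.1/(9.81 × 1.394) = 3.51733 m.
The centroid lies 0.697/2 = 0.3485 m below the top edge, so the top edge sits at h_top = 3.51733 − 0.3485 = 3.16883 m below the surface.

d_top ≈ 3.17 m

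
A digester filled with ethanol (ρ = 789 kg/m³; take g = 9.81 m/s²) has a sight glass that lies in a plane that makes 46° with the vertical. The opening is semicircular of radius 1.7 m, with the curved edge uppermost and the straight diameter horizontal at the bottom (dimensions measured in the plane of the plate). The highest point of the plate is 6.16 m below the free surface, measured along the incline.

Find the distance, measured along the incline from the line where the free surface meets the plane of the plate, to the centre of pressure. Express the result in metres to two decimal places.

γ = ρg = 789 × 9.81 / 1000 = 7.74009 kN/m³.
The plate makes 46° with the vertical, i.e. θ = 90° − 46° = 44° to the horizontal. Measuring y along the incline from the free-surface line, vertical depth h = y·sinθ with sinθ = 0.694658.
The centroid lies 4r/(3π) = 0.721502 m above the diameter, so r − 4r/(3π) = 1.7 − 0.721502 = 0.978498 m below the topmost point, so y_c = 6.16 + 0.978498 = 7.1385 m and h_c = 7.1385 × 0.694658 = 4.95882 m.
A = πr²/2 = π × 1.7²/2 = 4.5396 m².
Resultant F = γ·h_c·A = 7.74009 × 4.95882 × 4.5396 = 174.238 kN.
I_c = (π/8 − 8/(9π))·r⁴ = 0.109757 × 1.7⁴ = 0.916701 m⁴.
Centre of pressure: y_p = y_c + I_c/(y_c·A) = 7.1385 + 0.916701/(7.1385 × 4.5396) = 7.1385 + 0.0282881 = 7.16679 m along the plane.

y_p = 7.17 m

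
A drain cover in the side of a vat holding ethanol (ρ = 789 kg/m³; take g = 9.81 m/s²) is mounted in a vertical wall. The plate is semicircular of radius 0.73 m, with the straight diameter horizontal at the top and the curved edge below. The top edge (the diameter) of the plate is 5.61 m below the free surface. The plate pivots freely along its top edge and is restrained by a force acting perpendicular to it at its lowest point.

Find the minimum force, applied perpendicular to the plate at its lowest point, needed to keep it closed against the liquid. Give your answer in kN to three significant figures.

P ≈ 16.6 kN

γ = ρg = 789 × 9.81 / 1000 = 7.74009 kN/m³.
The centroid of a semicircle lies 4r/(3π) = 0.309822 m from the diameter, here below the top edge, so the centroid depth is h_c = 5.61 + 0.309822 = 5.91982 m.
A = πr²/2 = π × 0.73²/2 = 0.837077 m².
Resultant F = γ·h_c·A = 7.74009 × 5.91982 × 0.837077 = 38.3548 kN.
I_c = (π/8 − 8/(9π))·r⁴ = 0.109757 × 0.73⁴ = 0.0311691 m⁴.
Centre of pressure: y_p = y_c + I_c/(y_c·A) = 5.91982 + 0.0311691/(5.91982 × 0.837077) = 5.91982 + 0.00629 = 5.92611 m along the plane.
The resultant acts 0.309822 + 0.00629 = 0.316112 m (along the plate) below the hinge at the top edge, so the moment about the hinge is M = F × 0.316112 = 38.3548 × 0.316112 = 12.1244 kN·m.
A normal force at the bottom, 0.73 m from the hinge, must supply this moment: P = 12.1244/0.73 = 16.6088 kN.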